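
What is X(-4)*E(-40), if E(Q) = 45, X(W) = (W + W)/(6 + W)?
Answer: -180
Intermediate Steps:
X(W) = 2*W/(6 + W) (X(W) = (2*W)/(6 + W) = 2*W/(6 + W))
X(-4)*E(-40) = (2*(-4)/(6 - 4))*45 = (2*(-4)/2)*45 = (2*(-4)*(½))*45 = -4*45 = -180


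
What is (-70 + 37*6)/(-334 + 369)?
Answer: 152/35 ≈ 4.3429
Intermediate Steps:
(-70 + 37*6)/(-334 + 369) = (-70 + 222)/35 = 152*(1/35) = 152/35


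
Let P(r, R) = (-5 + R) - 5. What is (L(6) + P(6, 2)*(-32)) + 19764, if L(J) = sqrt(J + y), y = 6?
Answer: 20020 + 2*sqrt(3) ≈ 20023.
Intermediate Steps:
L(J) = sqrt(6 + J) (L(J) = sqrt(J + 6) = sqrt(6 + J))
P(r, R) = -10 + R
(L(6) + P(6, 2)*(-32)) + 19764 = (sqrt(6 + 6) + (-10 + 2)*(-32)) + 19764 = (sqrt(12) - 8*(-32)) + 19764 = (2*sqrt(3) + 256) + 19764 = (256 + 2*sqrt(3)) + 19764 = 20020 + 2*sqrt(3)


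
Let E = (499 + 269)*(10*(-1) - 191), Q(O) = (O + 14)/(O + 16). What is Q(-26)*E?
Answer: -926208/5 ≈ -1.8524e+5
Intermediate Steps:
Q(O) = (14 + O)/(16 + O)
E = -154368 (E = 768*(-10 - 191) = 768*(-201) = -154368)
Q(-26)*E = ((14 - 26)/(16 - 26))*(-154368) = (-12/(-10))*(-154368) = -⅒*(-12)*(-154368) = (6/5)*(-154368) = -926208/5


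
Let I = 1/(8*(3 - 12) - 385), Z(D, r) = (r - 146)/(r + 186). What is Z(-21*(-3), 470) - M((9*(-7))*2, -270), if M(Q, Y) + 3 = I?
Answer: 262025/74948 ≈ 3.4961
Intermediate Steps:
Z(D, r) = (-146 + r)/(186 + r)
I = -1/457 (I = 1/(8*(-9) - 385) = 1/(-72 - 385) = 1/(-457) = -1/457 ≈ -0.0021882)
M(Q, Y) = -1372/457 (M(Q, Y) = -3 - 1/457 = -1372/457)
Z(-21*(-3), 470) - M((9*(-7))*2, -270) = (-146 + 470)/(186 + 470) - 1*(-1372/457) = 324/656 + 1372/457 = (1/656)*324 + 1372/457 = 81/164 + 1372/457 = 262025/74948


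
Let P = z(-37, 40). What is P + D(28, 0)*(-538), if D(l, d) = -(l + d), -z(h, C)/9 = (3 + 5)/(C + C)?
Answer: 150631/10 ≈ 15063.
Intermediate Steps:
z(h, C) = -36/C (z(h, C) = -9*(3 + 5)/(C + C) = -72/(2*C) = -72*1/(2*C) = -36/C)
D(l, d) = -d - l (D(l, d) = -(d + l) = -d - l)
P = -9/10 (P = -36/40 = -36*1/40 = -9/10 ≈ -0.90000)
P + D(28, 0)*(-538) = -9/10 + (-1*0 - 1*28)*(-538) = -9/10 + (0 - 28)*(-538) = -9/10 - 28*(-538) = -9/10 + 15064 = 150631/10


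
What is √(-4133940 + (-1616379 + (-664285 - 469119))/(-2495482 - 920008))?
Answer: I*√285353639492311570/262730 ≈ 2033.2*I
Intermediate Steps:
√(-4133940 + (-1616379 + (-664285 - 469119))/(-2495482 - 920008)) = √(-4133940 + (-1616379 - 1133404)/(-3415490)) = √(-4133940 - 2749783*(-1/3415490)) = √(-4133940 + 2749783/3415490) = √(-14119427980817/3415490) = I*√285353639492311570/262730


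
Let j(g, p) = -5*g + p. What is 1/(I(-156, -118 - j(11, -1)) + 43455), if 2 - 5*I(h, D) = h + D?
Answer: 1/43499 ≈ 2.2989e-5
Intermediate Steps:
j(g, p) = p - 5*g
I(h, D) = ⅖ - D/5 - h/5 (I(h, D) = ⅖ - (h + D)/5 = ⅖ - (D + h)/5 = ⅖ + (-D/5 - h/5) = ⅖ - D/5 - h/5)
1/(I(-156, -118 - j(11, -1)) + 43455) = 1/((⅖ - (-118 - (-1 - 5*11))/5 - ⅕*(-156)) + 43455) = 1/((⅖ - (-118 - (-1 - 55))/5 + 156/5) + 43455) = 1/((⅖ - (-118 - 1*(-56))/5 + 156/5) + 43455) = 1/((⅖ - (-118 + 56)/5 + 156/5) + 43455) = 1/((⅖ - ⅕*(-62) + 156/5) + 43455) = 1/((⅖ + 62/5 + 156/5) + 43455) = 1/(44 + 43455) = 1/43499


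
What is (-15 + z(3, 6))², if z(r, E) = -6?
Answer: 441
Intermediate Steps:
(-15 + z(3, 6))² = (-15 - 6)² = (-21)² = 441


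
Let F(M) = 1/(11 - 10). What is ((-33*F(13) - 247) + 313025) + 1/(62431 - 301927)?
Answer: 74901176519/239496 ≈ 3.1275e+5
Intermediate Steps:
F(M) = 1 (F(M) = 1/1 = 1)
((-33*F(13) - 247) + 313025) + 1/(62431 - 301927) = ((-33*1 - 247) + 313025) + 1/(62431 - 301927) = ((-33 - 247) + 313025) + 1/(-239496) = (-280 + 313025) - 1/239496 = 312745 - 1/239496 = 74901176519/239496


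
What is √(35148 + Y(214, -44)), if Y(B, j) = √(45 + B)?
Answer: √(35148 + √259) ≈ 187.52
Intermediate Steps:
√(35148 + Y(214, -44)) = √(35148 + √(45 + 214)) = √(35148 + √259)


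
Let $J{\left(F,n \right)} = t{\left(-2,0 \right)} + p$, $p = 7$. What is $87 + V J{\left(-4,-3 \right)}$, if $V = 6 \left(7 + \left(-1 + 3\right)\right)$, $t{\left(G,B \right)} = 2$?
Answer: $573$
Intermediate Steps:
$V = 54$ ($V = 6 \left(7 + 2\right) = 6 \cdot 9 = 54$)
$J{\left(F,n \right)} = 9$ ($J{\left(F,n \right)} = 2 + 7 = 9$)
$87 + V J{\left(-4,-3 \right)} = 87 + 54 \cdot 9 = 87 + 486 = 573$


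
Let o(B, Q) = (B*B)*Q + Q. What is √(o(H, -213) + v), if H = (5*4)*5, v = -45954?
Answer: I*√2176167 ≈ 1475.2*I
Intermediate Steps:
H = 100 (H = 20*5 = 100)
o(B, Q) = Q + Q*B² (o(B, Q) = B²*Q + Q = Q*B² + Q = Q + Q*B²)
√(o(H, -213) + v) = √(-213*(1 + 100²) - 45954) = √(-213*(1 + 10000) - 45954) = √(-213*10001 - 45954) = √(-2130213 - 45954) = √(-2176167) = I*√2176167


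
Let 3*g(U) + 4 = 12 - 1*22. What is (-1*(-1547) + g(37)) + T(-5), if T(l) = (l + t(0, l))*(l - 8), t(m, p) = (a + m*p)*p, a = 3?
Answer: 5407/3 ≈ 1802.3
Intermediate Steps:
g(U) = -14/3 (g(U) = -4/3 + (12 - 1*22)/3 = -4/3 + (12 - 22)/3 = -4/3 + (1/3)*(-10) = -4/3 - 10/3 = -14/3)
t(m, p) = p*(3 + m*p) (t(m, p) = (3 + m*p)*p = p*(3 + m*p))
T(l) = 4*l*(-8 + l) (T(l) = (l + l*(3 + 0*l))*(l - 8) = (l + l*(3 + 0))*(-8 + l) = (l + l*3)*(-8 + l) = (l + 3*l)*(-8 + l) = (4*l)*(-8 + l) = 4*l*(-8 + l))
(-1*(-1547) + g(37)) + T(-5) = (-1*(-1547) - 14/3) + 4*(-5)*(-8 - 5) = (1547 - 14/3) + 4*(-5)*(-13) = 4627/3 + 260 = 5407/3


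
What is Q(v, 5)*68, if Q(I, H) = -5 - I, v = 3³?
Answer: -2176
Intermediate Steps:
v = 27
Q(v, 5)*68 = (-5 - 1*27)*68 = (-5 - 27)*68 = -32*68 = -2176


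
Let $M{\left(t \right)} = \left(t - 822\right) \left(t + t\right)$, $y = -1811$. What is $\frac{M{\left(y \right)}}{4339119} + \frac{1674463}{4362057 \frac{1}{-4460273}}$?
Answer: $- \frac{1543187530832940719}{901308781323} \approx -1.7122 \cdot 10^{6}$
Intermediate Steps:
$M{\left(t \right)} = 2 t \left(-822 + t\right)$ ($M{\left(t \right)} = \left(-822 + t\right) 2 t = 2 t \left(-822 + t\right)$)
$\frac{M{\left(y \right)}}{4339119} + \frac{1674463}{4362057 \frac{1}{-4460273}} = \frac{2 \left(-1811\right) \left(-822 - 1811\right)}{4339119} + \frac{1674463}{4362057 \frac{1}{-4460273}} = 2 \left(-1811\right) \left(-2633\right) \frac{1}{4339119} + \frac{1674463}{4362057 \left(- \frac{1}{4460273}\right)} = 9536726 \cdot \frac{1}{4339119} + \frac{1674463}{- \frac{4362057}{4460273}} = \frac{9536726}{4339119} + 1674463 \left(- \frac{4460273}{4362057}\right) = \frac{9536726}{4339119} - \frac{1066937444057}{623151} = - \frac{1543187530832940719}{901308781323}$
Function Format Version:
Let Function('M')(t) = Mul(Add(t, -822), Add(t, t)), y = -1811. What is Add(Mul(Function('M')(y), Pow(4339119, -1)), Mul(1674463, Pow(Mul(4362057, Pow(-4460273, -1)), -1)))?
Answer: Rational(-1543187530832940719, 901308781323) ≈ -1.7122e+6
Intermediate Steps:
Function('M')(t) = Mul(2, t, Add(-822, t)) (Function('M')(t) = Mul(Add(-822, t), Mul(2, t)) = Mul(2, t, Add(-822, t)))
Add(Mul(Function('M')(y), Pow(4339119, -1)), Mul(1674463, Pow(Mul(4362057, Pow(-4460273, -1)), -1))) = Add(Mul(Mul(2, -1811, Add(-822, -1811)), Pow(4339119, -1)), Mul(1674463, Pow(Mul(4362057, Pow(-4460273, -1)), -1))) = Add(Mul(Mul(2, -1811, -2633), Rational(1, 4339119)), Mul(1674463, Pow(Mul(4362057, Rational(-1, 4460273)), -1))) = Add(Mul(9536726, Rational(1, 4339119)), Mul(1674463, Pow(Rational(-4362057, 4460273), -1))) = Add(Rational(9536726, 4339119), Mul(1674463, Rational(-4460273, 4362057))) = Add(Rational(9536726, 4339119), Rational(-1066937444057, 623151)) = Rational(-1543187530832940719, 901308781323)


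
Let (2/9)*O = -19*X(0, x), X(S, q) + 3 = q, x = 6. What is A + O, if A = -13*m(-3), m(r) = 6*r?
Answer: -45/2 ≈ -22.500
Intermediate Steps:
X(S, q) = -3 + q
A = 234 (A = -78*(-3) = -13*(-18) = 234)
O = -513/2 (O = 9*(-19*(-3 + 6))/2 = 9*(-19*3)/2 = (9/2)*(-57) = -513/2 ≈ -256.50)
A + O = 234 - 513/2 = -45/2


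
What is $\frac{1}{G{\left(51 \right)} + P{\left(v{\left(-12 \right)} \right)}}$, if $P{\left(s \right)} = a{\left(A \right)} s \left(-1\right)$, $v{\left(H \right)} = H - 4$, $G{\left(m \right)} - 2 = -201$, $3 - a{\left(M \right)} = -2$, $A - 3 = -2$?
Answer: $- \frac{1}{119} \approx -0.0084034$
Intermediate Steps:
$A = 1$ ($A = 3 - 2 = 1$)
$a{\left(M \right)} = 5$ ($a{\left(M \right)} = 3 - -2 = 3 + 2 = 5$)
$G{\left(m \right)} = -199$ ($G{\left(m \right)} = 2 - 201 = -199$)
$v{\left(H \right)} = -4 + H$
$P{\left(s \right)} = - 5 s$ ($P{\left(s \right)} = 5 s \left(-1\right) = - 5 s$)
$\frac{1}{G{\left(51 \right)} + P{\left(v{\left(-12 \right)} \right)}} = \frac{1}{-199 - 5 \left(-4 - 12\right)} = \frac{1}{-199 - -80} = \frac{1}{-199 + 80} = \frac{1}{-119} = - \frac{1}{119}$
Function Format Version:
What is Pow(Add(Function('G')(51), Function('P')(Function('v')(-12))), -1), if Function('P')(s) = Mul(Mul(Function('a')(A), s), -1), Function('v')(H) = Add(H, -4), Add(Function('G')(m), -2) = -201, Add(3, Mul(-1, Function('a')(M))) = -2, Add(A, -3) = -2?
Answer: Rational(-1, 119) ≈ -0.0084034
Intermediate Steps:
A = 1 (A = Add(3, -2) = 1)
Function('a')(M) = 5 (Function('a')(M) = Add(3, Mul(-1, -2)) = Add(3, 2) = 5)
Function('G')(m) = -199 (Function('G')(m) = Add(2, -201) = -199)
Function('v')(H) = Add(-4, H)
Function('P')(s) = Mul(-5, s) (Function('P')(s) = Mul(Mul(5, s), -1) = Mul(-5, s))
Pow(Add(Function('G')(51), Function('P')(Function('v')(-12))), -1) = Pow(Add(-199, Mul(-5, Add(-4, -12))), -1) = Pow(Add(-199, Mul(-5, -16)), -1) = Pow(Add(-199, 80), -1) = Pow(-119, -1) = Rational(-1, 119)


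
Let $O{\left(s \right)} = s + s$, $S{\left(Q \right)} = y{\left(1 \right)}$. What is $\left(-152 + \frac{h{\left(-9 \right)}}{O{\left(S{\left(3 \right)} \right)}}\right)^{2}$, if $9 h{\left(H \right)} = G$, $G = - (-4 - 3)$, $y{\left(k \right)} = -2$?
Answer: $\frac{30019441}{1296} \approx 23163.0$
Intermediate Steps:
$S{\left(Q \right)} = -2$
$O{\left(s \right)} = 2 s$
$G = 7$ ($G = \left(-1\right) \left(-7\right) = 7$)
$h{\left(H \right)} = \frac{7}{9}$ ($h{\left(H \right)} = \frac{1}{9} \cdot 7 = \frac{7}{9}$)
$\left(-152 + \frac{h{\left(-9 \right)}}{O{\left(S{\left(3 \right)} \right)}}\right)^{2} = \left(-152 + \frac{7}{9 \cdot 2 \left(-2\right)}\right)^{2} = \left(-152 + \frac{7}{9 \left(-4\right)}\right)^{2} = \left(-152 + \frac{7}{9} \left(- \frac{1}{4}\right)\right)^{2} = \left(-152 - \frac{7}{36}\right)^{2} = \left(- \frac{5479}{36}\right)^{2} = \frac{30019441}{1296}$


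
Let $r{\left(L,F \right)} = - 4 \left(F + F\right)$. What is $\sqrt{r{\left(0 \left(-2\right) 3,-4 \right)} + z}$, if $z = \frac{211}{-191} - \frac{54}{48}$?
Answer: $\frac{\sqrt{17376798}}{764} \approx 5.4562$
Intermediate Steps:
$z = - \frac{3407}{1528}$ ($z = 211 \left(- \frac{1}{191}\right) - \frac{9}{8} = - \frac{211}{191} - \frac{9}{8} = - \frac{3407}{1528} \approx -2.2297$)
$r{\left(L,F \right)} = - 8 F$ ($r{\left(L,F \right)} = - 4 \cdot 2 F = - 8 F$)
$\sqrt{r{\left(0 \left(-2\right) 3,-4 \right)} + z} = \sqrt{\left(-8\right) \left(-4\right) - \frac{3407}{1528}} = \sqrt{32 - \frac{3407}{1528}} = \sqrt{\frac{45489}{1528}} = \frac{\sqrt{17376798}}{764}$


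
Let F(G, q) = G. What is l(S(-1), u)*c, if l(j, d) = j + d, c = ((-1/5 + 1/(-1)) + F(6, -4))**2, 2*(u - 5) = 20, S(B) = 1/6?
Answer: 8736/25 ≈ 349.44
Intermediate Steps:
S(B) = 1/6
u = 15 (u = 5 + (1/2)*20 = 5 + 10 = 15)
c = 576/25 (c = ((-1/5 + 1/(-1)) + 6)**2 = ((-1*1/5 + 1*(-1)) + 6)**2 = ((-1/5 - 1) + 6)**2 = (-6/5 + 6)**2 = (24/5)**2 = 576/25 ≈ 23.040)
l(j, d) = d + j
l(S(-1), u)*c = (15 + 1/6)*(576/25) = (91/6)*(576/25) = 8736/25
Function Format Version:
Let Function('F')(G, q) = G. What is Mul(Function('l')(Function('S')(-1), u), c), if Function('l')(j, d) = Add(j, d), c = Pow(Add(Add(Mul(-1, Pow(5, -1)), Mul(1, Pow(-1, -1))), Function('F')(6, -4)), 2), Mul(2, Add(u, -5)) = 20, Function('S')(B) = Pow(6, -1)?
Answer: Rational(8736, 25) ≈ 349.44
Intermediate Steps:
Function('S')(B) = Rational(1, 6)
u = 15 (u = Add(5, Mul(Rational(1, 2), 20)) = Add(5, 10) = 15)
c = Rational(576, 25) (c = Pow(Add(Add(Mul(-1, Pow(5, -1)), Mul(1, Pow(-1, -1))), 6), 2) = Pow(Add(Add(Mul(-1, Rational(1, 5)), Mul(1, -1)), 6), 2) = Pow(Add(Add(Rational(-1, 5), -1), 6), 2) = Pow(Add(Rational(-6, 5), 6), 2) = Pow(Rational(24, 5), 2) = Rational(576, 25) ≈ 23.040)
Function('l')(j, d) = Add(d, j)
Mul(Function('l')(Function('S')(-1), u), c) = Mul(Add(15, Rational(1, 6)), Rational(576, 25)) = Mul(Rational(91, 6), Rational(576, 25)) = Rational(8736, 25)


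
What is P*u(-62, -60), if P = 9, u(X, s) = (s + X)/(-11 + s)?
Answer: 1098/71 ≈ 15.465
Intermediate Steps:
u(X, s) = (X + s)/(-11 + s)
P*u(-62, -60) = 9*((-62 - 60)/(-11 - 60)) = 9*(-122/(-71)) = 9*(-1/71*(-122)) = 9*(122/71) = 1098/71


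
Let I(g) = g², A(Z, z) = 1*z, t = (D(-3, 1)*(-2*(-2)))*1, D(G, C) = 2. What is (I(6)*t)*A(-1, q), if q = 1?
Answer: 288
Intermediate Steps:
t = 8 (t = (2*(-2*(-2)))*1 = (2*4)*1 = 8*1 = 8)
A(Z, z) = z
(I(6)*t)*A(-1, q) = (6²*8)*1 = (36*8)*1 = 288*1 = 288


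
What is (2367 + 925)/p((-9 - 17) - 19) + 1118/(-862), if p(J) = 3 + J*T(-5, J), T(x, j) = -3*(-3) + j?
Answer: 511595/699513 ≈ 0.73136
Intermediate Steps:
T(x, j) = 9 + j
p(J) = 3 + J*(9 + J)
(2367 + 925)/p((-9 - 17) - 19) + 1118/(-862) = (2367 + 925)/(3 + ((-9 - 17) - 19)*(9 + ((-9 - 17) - 19))) + 1118/(-862) = 3292/(3 + (-26 - 19)*(9 + (-26 - 19))) + 1118*(-1/862) = 3292/(3 - 45*(9 - 45)) - 559/431 = 3292/(3 - 45*(-36)) - 559/431 = 3292/(3 + 1620) - 559/431 = 3292/1623 - 559/431 = 511595/699513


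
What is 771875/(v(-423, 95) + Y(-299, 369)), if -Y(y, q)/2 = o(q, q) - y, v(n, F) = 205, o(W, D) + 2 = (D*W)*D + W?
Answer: -154375/20097589 ≈ -0.0076813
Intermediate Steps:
o(W, D) = -2 + W + W*D**2 (o(W, D) = -2 + ((D*W)*D + W) = -2 + (W*D**2 + W) = -2 + (W + W*D**2) = -2 + W + W*D**2)
Y(y, q) = 4 - 2*q - 2*q**3 + 2*y (Y(y, q) = -2*((-2 + q + q*q**2) - y) = -2*((-2 + q + q**3) - y) = -2*(-2 + q + q**3 - y) = 4 - 2*q - 2*q**3 + 2*y)
771875/(v(-423, 95) + Y(-299, 369)) = 771875/(205 + (4 - 2*369 - 2*369**3 + 2*(-299))) = 771875/(205 + (4 - 738 - 2*50243409 - 598)) = 771875/(205 + (4 - 738 - 100486818 - 598)) = 771875/(205 - 100488150) = 771875/(-100487945) = 771875*(-1/100487945) = -154375/20097589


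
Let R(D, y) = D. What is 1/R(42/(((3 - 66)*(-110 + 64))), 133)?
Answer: 69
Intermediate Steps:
1/R(42/(((3 - 66)*(-110 + 64))), 133) = 1/(42/(((3 - 66)*(-110 + 64)))) = 1/(42/((-63*(-46)))) = 1/(42/2898) = 1/(42*(1/2898)) = 1/(1/69) = 69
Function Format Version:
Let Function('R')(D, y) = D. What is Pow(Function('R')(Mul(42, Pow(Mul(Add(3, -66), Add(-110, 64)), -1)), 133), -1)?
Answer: 69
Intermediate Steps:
Pow(Function('R')(Mul(42, Pow(Mul(Add(3, -66), Add(-110, 64)), -1)), 133), -1) = Pow(Mul(42, Pow(Mul(Add(3, -66), Add(-110, 64)), -1)), -1) = Pow(Mul(42, Pow(Mul(-63, -46), -1)), -1) = Pow(Mul(42, Pow(2898, -1)), -1) = Pow(Mul(42, Rational(1, 2898)), -1) = Pow(Rational(1, 69), -1) = 69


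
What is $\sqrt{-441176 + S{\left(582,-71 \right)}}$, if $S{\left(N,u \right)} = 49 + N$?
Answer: $i \sqrt{440545} \approx 663.74 i$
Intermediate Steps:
$\sqrt{-441176 + S{\left(582,-71 \right)}} = \sqrt{-441176 + \left(49 + 582\right)} = \sqrt{-441176 + 631} = \sqrt{-440545} = i \sqrt{440545}$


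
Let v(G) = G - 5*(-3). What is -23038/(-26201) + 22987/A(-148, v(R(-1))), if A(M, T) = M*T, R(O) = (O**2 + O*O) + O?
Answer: -547728403/62043968 ≈ -8.8281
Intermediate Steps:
R(O) = O + 2*O**2 (R(O) = (O**2 + O**2) + O = 2*O**2 + O = O + 2*O**2)
v(G) = 15 + G (v(G) = G + 15 = 15 + G)
-23038/(-26201) + 22987/A(-148, v(R(-1))) = -23038/(-26201) + 22987/((-148*(15 - (1 + 2*(-1))))) = -23038*(-1/26201) + 22987/((-148*(15 - (1 - 2)))) = 23038/26201 + 22987/((-148*(15 - 1*(-1)))) = 23038/26201 + 22987/((-148*(15 + 1))) = 23038/26201 + 22987/((-148*16)) = 23038/26201 + 22987/(-2368) = 23038/26201 + 22987*(-1/2368) = 23038/26201 - 22987/2368 = -547728403/62043968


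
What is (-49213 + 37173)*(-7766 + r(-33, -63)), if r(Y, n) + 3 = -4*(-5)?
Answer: 93297960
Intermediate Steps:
r(Y, n) = 17 (r(Y, n) = -3 - 4*(-5) = -3 + 20 = 17)
(-49213 + 37173)*(-7766 + r(-33, -63)) = (-49213 + 37173)*(-7766 + 17) = -12040*(-7749) = 93297960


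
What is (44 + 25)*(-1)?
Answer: -69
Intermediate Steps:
(44 + 25)*(-1) = 69*(-1) = -69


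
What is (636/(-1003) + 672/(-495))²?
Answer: 108644070544/27388595025 ≈ 3.9668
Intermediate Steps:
(636/(-1003) + 672/(-495))² = (636*(-1/1003) + 672*(-1/495))² = (-636/1003 - 224/165)² = (-329612/165495)² = 108644070544/27388595025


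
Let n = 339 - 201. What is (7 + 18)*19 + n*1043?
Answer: 144409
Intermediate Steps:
n = 138
(7 + 18)*19 + n*1043 = (7 + 18)*19 + 138*1043 = 25*19 + 143934 = 475 + 143934 = 144409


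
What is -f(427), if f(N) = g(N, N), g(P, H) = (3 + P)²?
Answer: -184900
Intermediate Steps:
f(N) = (3 + N)²
-f(427) = -(3 + 427)² = -1*430² = -1*184900 = -184900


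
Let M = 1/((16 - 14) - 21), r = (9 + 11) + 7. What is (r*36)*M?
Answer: -972/19 ≈ -51.158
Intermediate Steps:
r = 27 (r = 20 + 7 = 27)
M = -1/19 (M = 1/(2 - 21) = 1/(-19) = -1/19 ≈ -0.052632)
(r*36)*M = (27*36)*(-1/19) = 972*(-1/19) = -972/19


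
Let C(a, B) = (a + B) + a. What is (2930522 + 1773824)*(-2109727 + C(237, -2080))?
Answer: -9932440953218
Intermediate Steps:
C(a, B) = B + 2*a (C(a, B) = (B + a) + a = B + 2*a)
(2930522 + 1773824)*(-2109727 + C(237, -2080)) = (2930522 + 1773824)*(-2109727 + (-2080 + 2*237)) = 4704346*(-2109727 + (-2080 + 474)) = 4704346*(-2109727 - 1606) = 4704346*(-2111333) = -9932440953218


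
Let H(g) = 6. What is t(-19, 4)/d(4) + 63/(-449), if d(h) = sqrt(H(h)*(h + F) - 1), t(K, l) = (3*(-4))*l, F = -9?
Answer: -63/449 + 48*I*sqrt(31)/31 ≈ -0.14031 + 8.621*I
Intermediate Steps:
t(K, l) = -12*l
d(h) = sqrt(-55 + 6*h) (d(h) = sqrt(6*(h - 9) - 1) = sqrt(6*(-9 + h) - 1) = sqrt((-54 + 6*h) - 1) = sqrt(-55 + 6*h))
t(-19, 4)/d(4) + 63/(-449) = (-12*4)/(sqrt(-55 + 6*4)) + 63/(-449) = -48/sqrt(-55 + 24) + 63*(-1/449) = -48*(-I*sqrt(31)/31) - 63/449 = -(-48)*I*sqrt(31)/31 - 63/449 = 48*I*sqrt(31)/31 - 63/449 = -63/449 + 48*I*sqrt(31)/31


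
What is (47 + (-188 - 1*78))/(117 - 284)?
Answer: 219/167 ≈ 1.3114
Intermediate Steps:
(47 + (-188 - 1*78))/(117 - 284) = (47 + (-188 - 78))/(-167) = (47 - 266)*(-1/167) = -219*(-1/167) = 219/167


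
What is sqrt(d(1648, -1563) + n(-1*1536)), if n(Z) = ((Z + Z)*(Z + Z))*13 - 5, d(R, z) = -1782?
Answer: sqrt(122681605) ≈ 11076.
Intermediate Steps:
n(Z) = -5 + 52*Z**2 (n(Z) = ((2*Z)*(2*Z))*13 - 5 = (4*Z**2)*13 - 5 = 52*Z**2 - 5 = -5 + 52*Z**2)
sqrt(d(1648, -1563) + n(-1*1536)) = sqrt(-1782 + (-5 + 52*(-1*1536)**2)) = sqrt(-1782 + (-5 + 52*(-1536)**2)) = sqrt(-1782 + (-5 + 52*2359296)) = sqrt(-1782 + (-5 + 122683392)) = sqrt(-1782 + 122683387) = sqrt(122681605)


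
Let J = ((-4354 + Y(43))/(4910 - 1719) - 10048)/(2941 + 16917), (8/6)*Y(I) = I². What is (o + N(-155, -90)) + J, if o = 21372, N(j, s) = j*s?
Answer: 8952851194323/253467512 ≈ 35322.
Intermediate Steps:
Y(I) = 3*I²/4
J = -128264541/253467512 (J = ((-4354 + (¾)*43²)/(4910 - 1719) - 10048)/(2941 + 16917) = ((-4354 + (¾)*1849)/3191 - 10048)/19858 = ((-4354 + 5547/4)*(1/3191) - 10048)*(1/19858) = (-11869/4*1/3191 - 10048)*(1/19858) = (-11869/12764 - 10048)*(1/19858) = -128264541/12764*1/19858 = -128264541/253467512 ≈ -0.50604)
(o + N(-155, -90)) + J = (21372 - 155*(-90)) - 128264541/253467512 = (21372 + 13950) - 128264541/253467512 = 35322 - 128264541/253467512 = 8952851194323/253467512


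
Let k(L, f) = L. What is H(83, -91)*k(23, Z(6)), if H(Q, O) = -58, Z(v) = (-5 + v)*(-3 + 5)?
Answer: -1334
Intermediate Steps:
Z(v) = -10 + 2*v (Z(v) = (-5 + v)*2 = -10 + 2*v)
H(83, -91)*k(23, Z(6)) = -58*23 = -1334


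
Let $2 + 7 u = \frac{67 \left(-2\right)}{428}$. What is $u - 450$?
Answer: $- \frac{674595}{1498} \approx -450.33$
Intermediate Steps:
$u = - \frac{495}{1498}$ ($u = - \frac{2}{7} + \frac{67 \left(-2\right) \frac{1}{428}}{7} = - \frac{2}{7} + \frac{\left(-134\right) \frac{1}{428}}{7} = - \frac{2}{7} + \frac{1}{7} \left(- \frac{67}{214}\right) = - \frac{2}{7} - \frac{67}{1498} = - \frac{495}{1498} \approx -0.33044$)
$u - 450 = - \frac{495}{1498} - 450 = - \frac{674595}{1498}$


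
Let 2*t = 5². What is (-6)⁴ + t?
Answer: 2617/2 ≈ 1308.5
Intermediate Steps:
t = 25/2 (t = (½)*5² = (½)*25 = 25/2 ≈ 12.500)
(-6)⁴ + t = (-6)⁴ + 25/2 = 1296 + 25/2 = 2617/2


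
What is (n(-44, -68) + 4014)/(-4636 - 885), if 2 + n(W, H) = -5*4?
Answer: -3992/5521 ≈ -0.72306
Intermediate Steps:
n(W, H) = -22 (n(W, H) = -2 - 5*4 = -2 - 20 = -22)
(n(-44, -68) + 4014)/(-4636 - 885) = (-22 + 4014)/(-4636 - 885) = 3992/(-5521) = 3992*(-1/5521) = -3992/5521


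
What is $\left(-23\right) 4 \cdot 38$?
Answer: $-3496$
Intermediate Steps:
$\left(-23\right) 4 \cdot 38 = \left(-92\right) 38 = -3496$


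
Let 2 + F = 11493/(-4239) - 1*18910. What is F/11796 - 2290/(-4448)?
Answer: -3362927969/3089089296 ≈ -1.0886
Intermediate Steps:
F = -8908829/471 (F = -2 + (11493/(-4239) - 1*18910) = -2 + (11493*(-1/4239) - 18910) = -2 + (-1277/471 - 18910) = -2 - 8907887/471 = -8908829/471 ≈ -18915.)
F/11796 - 2290/(-4448) = -8908829/471/11796 - 2290/(-4448) = -8908829/471*1/11796 - 2290*(-1/4448) = -8908829/5555916 + 1145/2224 = -3362927969/3089089296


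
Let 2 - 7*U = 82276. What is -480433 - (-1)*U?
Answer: -3445305/7 ≈ -4.9219e+5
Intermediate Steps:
U = -82274/7 (U = 2/7 - ⅐*82276 = 2/7 - 82276/7 = -82274/7 ≈ -11753.)
-480433 - (-1)*U = -480433 - (-1)*(-82274)/7 = -480433 - 1*82274/7 = -480433 - 82274/7 = -3445305/7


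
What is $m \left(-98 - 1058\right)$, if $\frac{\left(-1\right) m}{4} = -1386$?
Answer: $-6408864$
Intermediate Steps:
$m = 5544$ ($m = \left(-4\right) \left(-1386\right) = 5544$)
$m \left(-98 - 1058\right) = 5544 \left(-98 - 1058\right) = 5544 \left(-1156\right) = -6408864$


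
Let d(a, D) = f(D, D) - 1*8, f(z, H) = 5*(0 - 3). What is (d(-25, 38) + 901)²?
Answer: 770884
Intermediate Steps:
f(z, H) = -15 (f(z, H) = 5*(-3) = -15)
d(a, D) = -23 (d(a, D) = -15 - 1*8 = -15 - 8 = -23)
(d(-25, 38) + 901)² = (-23 + 901)² = 878² = 770884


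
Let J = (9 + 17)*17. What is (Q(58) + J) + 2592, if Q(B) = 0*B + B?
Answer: 3092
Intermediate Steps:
Q(B) = B (Q(B) = 0 + B = B)
J = 442 (J = 26*17 = 442)
(Q(58) + J) + 2592 = (58 + 442) + 2592 = 500 + 2592 = 3092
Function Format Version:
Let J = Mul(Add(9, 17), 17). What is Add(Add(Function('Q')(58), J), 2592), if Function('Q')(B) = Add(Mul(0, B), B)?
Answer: 3092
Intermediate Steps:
Function('Q')(B) = B (Function('Q')(B) = Add(0, B) = B)
J = 442 (J = Mul(26, 17) = 442)
Add(Add(Function('Q')(58), J), 2592) = Add(Add(58, 442), 2592) = Add(500, 2592) = 3092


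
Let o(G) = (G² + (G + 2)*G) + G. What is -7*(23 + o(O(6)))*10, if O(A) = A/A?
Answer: -1960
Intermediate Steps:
O(A) = 1
o(G) = G + G² + G*(2 + G) (o(G) = (G² + (2 + G)*G) + G = (G² + G*(2 + G)) + G = G + G² + G*(2 + G))
-7*(23 + o(O(6)))*10 = -7*(23 + 1*(3 + 2*1))*10 = -7*(23 + 1*(3 + 2))*10 = -7*(23 + 1*5)*10 = -7*(23 + 5)*10 = -7*28*10 = -196*10 = -1960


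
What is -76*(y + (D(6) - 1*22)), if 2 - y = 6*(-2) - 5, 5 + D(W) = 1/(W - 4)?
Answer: 570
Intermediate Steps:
D(W) = -5 + 1/(-4 + W) (D(W) = -5 + 1/(W - 4) = -5 + 1/(-4 + W))
y = 19 (y = 2 - (6*(-2) - 5) = 2 - (-12 - 5) = 2 - 1*(-17) = 2 + 17 = 19)
-76*(y + (D(6) - 1*22)) = -76*(19 + ((21 - 5*6)/(-4 + 6) - 1*22)) = -76*(19 + ((21 - 30)/2 - 22)) = -76*(19 + ((½)*(-9) - 22)) = -76*(19 + (-9/2 - 22)) = -76*(19 - 53/2) = -76*(-15/2) = 570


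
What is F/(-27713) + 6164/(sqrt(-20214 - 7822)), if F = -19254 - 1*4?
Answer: 19258/27713 - 3082*I*sqrt(7009)/7009 ≈ 0.69491 - 36.813*I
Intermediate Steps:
F = -19258 (F = -19254 - 4 = -19258)
F/(-27713) + 6164/(sqrt(-20214 - 7822)) = -19258/(-27713) + 6164/(sqrt(-20214 - 7822)) = -19258*(-1/27713) + 6164/(sqrt(-28036)) = 19258/27713 + 6164/((2*I*sqrt(7009))) = 19258/27713 + 6164*(-I*sqrt(7009)/14018) = 19258/27713 - 3082*I*sqrt(7009)/7009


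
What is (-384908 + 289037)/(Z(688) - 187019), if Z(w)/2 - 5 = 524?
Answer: 31957/61987 ≈ 0.51554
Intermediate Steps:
Z(w) = 1058 (Z(w) = 10 + 2*524 = 10 + 1048 = 1058)
(-384908 + 289037)/(Z(688) - 187019) = (-384908 + 289037)/(1058 - 187019) = -95871/(-185961) = -95871*(-1/185961) = 31957/61987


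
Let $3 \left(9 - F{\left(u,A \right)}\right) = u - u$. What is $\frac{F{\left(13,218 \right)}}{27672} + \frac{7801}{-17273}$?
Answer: $- \frac{71904605}{159326152} \approx -0.4513$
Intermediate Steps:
$F{\left(u,A \right)} = 9$ ($F{\left(u,A \right)} = 9 - \frac{u - u}{3} = 9 - 0 = 9 + 0 = 9$)
$\frac{F{\left(13,218 \right)}}{27672} + \frac{7801}{-17273} = \frac{9}{27672} + \frac{7801}{-17273} = 9 \cdot \frac{1}{27672} + 7801 \left(- \frac{1}{17273}\right) = \frac{3}{9224} - \frac{7801}{17273} = - \frac{71904605}{159326152}$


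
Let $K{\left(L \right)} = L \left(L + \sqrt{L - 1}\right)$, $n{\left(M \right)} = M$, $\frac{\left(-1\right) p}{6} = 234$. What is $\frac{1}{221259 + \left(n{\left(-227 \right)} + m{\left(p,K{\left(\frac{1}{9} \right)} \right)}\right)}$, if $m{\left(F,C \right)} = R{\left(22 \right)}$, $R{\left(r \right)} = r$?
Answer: $\frac{1}{221054} \approx 4.5238 \cdot 10^{-6}$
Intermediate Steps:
$p = -1404$ ($p = \left(-6\right) 234 = -1404$)
$K{\left(L \right)} = L \left(L + \sqrt{-1 + L}\right)$
$m{\left(F,C \right)} = 22$
$\frac{1}{221259 + \left(n{\left(-227 \right)} + m{\left(p,K{\left(\frac{1}{9} \right)} \right)}\right)} = \frac{1}{221259 + \left(-227 + 22\right)} = \frac{1}{221259 - 205} = \frac{1}{221054}$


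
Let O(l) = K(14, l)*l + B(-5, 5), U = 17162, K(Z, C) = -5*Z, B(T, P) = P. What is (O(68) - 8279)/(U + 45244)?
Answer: -6517/31203 ≈ -0.20886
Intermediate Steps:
O(l) = 5 - 70*l (O(l) = (-5*14)*l + 5 = -70*l + 5 = 5 - 70*l)
(O(68) - 8279)/(U + 45244) = ((5 - 70*68) - 8279)/(17162 + 45244) = ((5 - 4760) - 8279)/62406 = (-4755 - 8279)*(1/62406) = -13034*1/62406 = -6517/31203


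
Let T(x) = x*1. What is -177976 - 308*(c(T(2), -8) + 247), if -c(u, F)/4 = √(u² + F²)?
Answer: -254052 + 2464*√17 ≈ -2.4389e+5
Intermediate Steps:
T(x) = x
c(u, F) = -4*√(F² + u²) (c(u, F) = -4*√(u² + F²) = -4*√(F² + u²))
-177976 - 308*(c(T(2), -8) + 247) = -177976 - 308*(-4*√((-8)² + 2²) + 247) = -177976 - 308*(-4*√(64 + 4) + 247) = -177976 - 308*(-8*√17 + 247) = -177976 - 308*(247 - 8*√17) = -177976 - (76076 - 2464*√17) = -177976 + (-76076 + 2464*√17) = -254052 + 2464*√17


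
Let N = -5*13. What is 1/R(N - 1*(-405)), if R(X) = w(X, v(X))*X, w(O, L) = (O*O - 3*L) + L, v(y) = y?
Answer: 1/39072800 ≈ 2.5593e-8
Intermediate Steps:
N = -65
w(O, L) = O² - 2*L (w(O, L) = (O² - 3*L) + L = O² - 2*L)
R(X) = X*(X² - 2*X) (R(X) = (X² - 2*X)*X = X*(X² - 2*X))
1/R(N - 1*(-405)) = 1/((-65 - 1*(-405))²*(-2 + (-65 - 1*(-405)))) = 1/((-65 + 405)²*(-2 + (-65 + 405))) = 1/(340²*(-2 + 340)) = 1/(115600*338) = 1/39072800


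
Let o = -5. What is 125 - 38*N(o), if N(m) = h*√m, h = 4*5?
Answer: 125 - 760*I*√5 ≈ 125.0 - 1699.4*I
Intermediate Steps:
h = 20
N(m) = 20*√m
125 - 38*N(o) = 125 - 760*√(-5) = 125 - 760*I*√5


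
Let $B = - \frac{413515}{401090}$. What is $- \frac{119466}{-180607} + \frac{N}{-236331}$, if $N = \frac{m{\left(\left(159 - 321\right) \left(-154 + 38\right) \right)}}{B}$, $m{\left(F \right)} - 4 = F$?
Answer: $\frac{2607311918201434}{3530014871334651} \approx 0.73861$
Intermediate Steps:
$m{\left(F \right)} = 4 + F$
$B = - \frac{82703}{80218}$ ($B = \left(-413515\right) \frac{1}{401090} = - \frac{82703}{80218} \approx -1.031$)
$N = - \frac{1507777528}{82703}$ ($N = \frac{4 + \left(159 - 321\right) \left(-154 + 38\right)}{- \frac{82703}{80218}} = \left(4 - -18792\right) \left(- \frac{80218}{82703}\right) = \left(4 + 18792\right) \left(- \frac{80218}{82703}\right) = 18796 \left(- \frac{80218}{82703}\right) = - \frac{1507777528}{82703} \approx -18231.0$)
$- \frac{119466}{-180607} + \frac{N}{-236331} = - \frac{119466}{-180607} - \frac{1507777528}{82703 \left(-236331\right)} = \left(-119466\right) \left(- \frac{1}{180607}\right) - - \frac{1507777528}{19545282693} = \frac{119466}{180607} + \frac{1507777528}{19545282693} = \frac{2607311918201434}{3530014871334651}$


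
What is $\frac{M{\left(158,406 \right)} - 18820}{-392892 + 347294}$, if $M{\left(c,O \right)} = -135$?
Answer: $\frac{18955}{45598} \approx 0.4157$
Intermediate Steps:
$\frac{M{\left(158,406 \right)} - 18820}{-392892 + 347294} = \frac{-135 - 18820}{-392892 + 347294} = - \frac{18955}{-45598} = \left(-18955\right) \left(- \frac{1}{45598}\right) = \frac{18955}{45598}$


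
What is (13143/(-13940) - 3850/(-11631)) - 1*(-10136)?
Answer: 1643312717807/162136140 ≈ 10135.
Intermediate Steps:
(13143/(-13940) - 3850/(-11631)) - 1*(-10136) = (13143*(-1/13940) - 3850*(-1/11631)) + 10136 = (-13143/13940 + 3850/11631) + 10136 = -99197233/162136140 + 10136 = 1643312717807/162136140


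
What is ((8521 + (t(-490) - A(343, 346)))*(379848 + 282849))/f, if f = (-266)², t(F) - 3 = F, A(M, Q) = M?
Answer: 728114661/10108 ≈ 72034.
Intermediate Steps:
t(F) = 3 + F
f = 70756
((8521 + (t(-490) - A(343, 346)))*(379848 + 282849))/f = ((8521 + ((3 - 490) - 1*343))*(379848 + 282849))/70756 = ((8521 + (-487 - 343))*662697)*(1/70756) = ((8521 - 830)*662697)*(1/70756) = (7691*662697)*(1/70756) = 5096802627*(1/70756) = 728114661/10108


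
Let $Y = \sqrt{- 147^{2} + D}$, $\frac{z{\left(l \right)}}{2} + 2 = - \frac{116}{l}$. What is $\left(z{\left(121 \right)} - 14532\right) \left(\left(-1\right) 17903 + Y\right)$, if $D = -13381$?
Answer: $\frac{31492952464}{121} - \frac{1759088 i \sqrt{34990}}{121} \approx 2.6027 \cdot 10^{8} - 2.7194 \cdot 10^{6} i$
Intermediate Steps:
$z{\left(l \right)} = -4 - \frac{232}{l}$ ($z{\left(l \right)} = -4 + 2 \left(- \frac{116}{l}\right) = -4 - \frac{232}{l}$)
$Y = i \sqrt{34990}$ ($Y = \sqrt{- 147^{2} - 13381} = \sqrt{\left(-1\right) 21609 - 13381} = \sqrt{-21609 - 13381} = \sqrt{-34990} = i \sqrt{34990} \approx 187.06 i$)
$\left(z{\left(121 \right)} - 14532\right) \left(\left(-1\right) 17903 + Y\right) = \left(\left(-4 - \frac{232}{121}\right) - 14532\right) \left(\left(-1\right) 17903 + i \sqrt{34990}\right) = \left(\left(-4 - \frac{232}{121}\right) - 14532\right) \left(-17903 + i \sqrt{34990}\right) = \left(- \frac{716}{121} - 14532\right) \left(-17903 + i \sqrt{34990}\right) = - \frac{1759088 \left(-17903 + i \sqrt{34990}\right)}{121} = \frac{31492952464}{121} - \frac{1759088 i \sqrt{34990}}{121}$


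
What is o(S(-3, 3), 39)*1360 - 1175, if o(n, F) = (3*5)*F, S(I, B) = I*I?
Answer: 794425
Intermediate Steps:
S(I, B) = I²
o(n, F) = 15*F
o(S(-3, 3), 39)*1360 - 1175 = (15*39)*1360 - 1175 = 585*1360 - 1175 = 795600 - 1175 = 794425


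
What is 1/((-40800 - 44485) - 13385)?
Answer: -1/98670 ≈ -1.0135e-5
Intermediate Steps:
1/((-40800 - 44485) - 13385) = 1/(-85285 - 13385) = 1/(-98670) = -1/98670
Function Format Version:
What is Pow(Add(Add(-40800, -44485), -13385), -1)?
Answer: Rational(-1, 98670) ≈ -1.0135e-5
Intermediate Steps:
Pow(Add(Add(-40800, -44485), -13385), -1) = Pow(Add(-85285, -13385), -1) = Pow(-98670, -1) = Rational(-1, 98670)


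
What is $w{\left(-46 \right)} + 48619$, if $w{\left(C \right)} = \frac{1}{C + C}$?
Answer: $\frac{4472947}{92} \approx 48619.0$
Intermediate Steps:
$w{\left(C \right)} = \frac{1}{2 C}$
$w{\left(-46 \right)} + 48619 = \frac{1}{2 \left(-46\right)} + 48619 = \frac{1}{2} \left(- \frac{1}{46}\right) + 48619 = - \frac{1}{92} + 48619 = \frac{4472947}{92}$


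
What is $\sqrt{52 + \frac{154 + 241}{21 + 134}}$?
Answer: $\frac{\sqrt{52421}}{31} \approx 7.3857$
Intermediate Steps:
$\sqrt{52 + \frac{154 + 241}{21 + 134}} = \sqrt{52 + \frac{395}{155}} = \sqrt{52 + 395 \cdot \frac{1}{155}} = \sqrt{52 + \frac{79}{31}} = \sqrt{\frac{1691}{31}} = \frac{\sqrt{52421}}{31}$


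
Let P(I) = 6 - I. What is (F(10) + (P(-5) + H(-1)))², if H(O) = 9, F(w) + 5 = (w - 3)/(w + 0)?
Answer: 24649/100 ≈ 246.49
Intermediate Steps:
F(w) = -5 + (-3 + w)/w (F(w) = -5 + (w - 3)/(w + 0) = -5 + (-3 + w)/w)
(F(10) + (P(-5) + H(-1)))² = ((-4 - 3/10) + ((6 - 1*(-5)) + 9))² = ((-4 - 3*⅒) + ((6 + 5) + 9))² = ((-4 - 3/10) + (11 + 9))² = (-43/10 + 20)² = (157/10)² = 24649/100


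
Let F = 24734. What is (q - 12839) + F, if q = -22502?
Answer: -10607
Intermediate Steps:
(q - 12839) + F = (-22502 - 12839) + 24734 = -35341 + 24734 = -10607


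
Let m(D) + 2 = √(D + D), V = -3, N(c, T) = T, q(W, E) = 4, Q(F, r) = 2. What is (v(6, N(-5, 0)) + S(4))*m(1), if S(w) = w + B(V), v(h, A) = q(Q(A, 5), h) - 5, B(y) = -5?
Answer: 4 - 2*√2 ≈ 1.1716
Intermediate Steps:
m(D) = -2 + √2*√D (m(D) = -2 + √(D + D) = -2 + √(2*D) = -2 + √2*√D)
v(h, A) = -1 (v(h, A) = 4 - 5 = -1)
S(w) = -5 + w (S(w) = w - 5 = -5 + w)
(v(6, N(-5, 0)) + S(4))*m(1) = (-1 + (-5 + 4))*(-2 + √2*√1) = (-1 - 1)*(-2 + √2*1) = -2*(-2 + √2) = 4 - 2*√2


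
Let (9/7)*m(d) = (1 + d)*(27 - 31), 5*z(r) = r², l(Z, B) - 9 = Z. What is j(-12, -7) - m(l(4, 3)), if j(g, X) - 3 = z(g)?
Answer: 3391/45 ≈ 75.356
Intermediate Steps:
l(Z, B) = 9 + Z
z(r) = r²/5
m(d) = -28/9 - 28*d/9 (m(d) = 7*((1 + d)*(27 - 31))/9 = 7*((1 + d)*(-4))/9 = 7*(-4 - 4*d)/9 = -28/9 - 28*d/9)
j(g, X) = 3 + g²/5
j(-12, -7) - m(l(4, 3)) = (3 + (⅕)*(-12)²) - (-28/9 - 28*(9 + 4)/9) = (3 + (⅕)*144) - (-28/9 - 28/9*13) = (3 + 144/5) - (-28/9 - 364/9) = 159/5 - 1*(-392/9) = 159/5 + 392/9 = 3391/45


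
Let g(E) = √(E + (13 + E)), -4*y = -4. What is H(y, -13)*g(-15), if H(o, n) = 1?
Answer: I*√17 ≈ 4.1231*I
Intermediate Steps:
y = 1 (y = -¼*(-4) = 1)
g(E) = √(13 + 2*E)
H(y, -13)*g(-15) = 1*√(13 + 2*(-15)) = 1*√(13 - 30) = 1*√(-17) = 1*(I*√17) = I*√17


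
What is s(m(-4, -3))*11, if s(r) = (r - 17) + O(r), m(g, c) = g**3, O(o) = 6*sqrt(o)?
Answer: -891 + 528*I ≈ -891.0 + 528.0*I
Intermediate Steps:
s(r) = -17 + r + 6*sqrt(r) (s(r) = (r - 17) + 6*sqrt(r) = (-17 + r) + 6*sqrt(r) = -17 + r + 6*sqrt(r))
s(m(-4, -3))*11 = (-17 + (-4)**3 + 6*sqrt((-4)**3))*11 = (-17 - 64 + 6*sqrt(-64))*11 = (-17 - 64 + 6*(8*I))*11 = (-17 - 64 + 48*I)*11 = (-81 + 48*I)*11 = -891 + 528*I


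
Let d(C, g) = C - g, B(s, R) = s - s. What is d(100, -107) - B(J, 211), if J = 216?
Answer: 207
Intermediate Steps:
B(s, R) = 0
d(100, -107) - B(J, 211) = (100 - 1*(-107)) - 1*0 = (100 + 107) + 0 = 207 + 0 = 207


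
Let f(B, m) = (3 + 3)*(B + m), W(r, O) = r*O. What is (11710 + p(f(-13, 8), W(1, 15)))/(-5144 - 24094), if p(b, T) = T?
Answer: -11725/29238 ≈ -0.40102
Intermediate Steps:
W(r, O) = O*r
f(B, m) = 6*B + 6*m (f(B, m) = 6*(B + m) = 6*B + 6*m)
(11710 + p(f(-13, 8), W(1, 15)))/(-5144 - 24094) = (11710 + 15*1)/(-5144 - 24094) = (11710 + 15)/(-29238) = 11725*(-1/29238) = -11725/29238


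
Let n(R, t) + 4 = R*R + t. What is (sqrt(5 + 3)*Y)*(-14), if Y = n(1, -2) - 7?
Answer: 336*sqrt(2) ≈ 475.18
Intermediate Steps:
n(R, t) = -4 + t + R**2 (n(R, t) = -4 + (R*R + t) = -4 + (R**2 + t) = -4 + (t + R**2) = -4 + t + R**2)
Y = -12 (Y = (-4 - 2 + 1**2) - 7 = (-4 - 2 + 1) - 7 = -5 - 7 = -12)
(sqrt(5 + 3)*Y)*(-14) = (sqrt(5 + 3)*(-12))*(-14) = (sqrt(8)*(-12))*(-14) = ((2*sqrt(2))*(-12))*(-14) = -24*sqrt(2)*(-14) = 336*sqrt(2)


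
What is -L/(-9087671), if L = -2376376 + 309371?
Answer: -2067005/9087671 ≈ -0.22745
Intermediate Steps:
L = -2067005
-L/(-9087671) = -(-2067005)/(-9087671) = -(-2067005)*(-1)/9087671 = -1*2067005/9087671 = -2067005/9087671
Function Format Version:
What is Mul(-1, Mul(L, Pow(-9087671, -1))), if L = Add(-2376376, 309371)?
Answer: Rational(-2067005, 9087671) ≈ -0.22745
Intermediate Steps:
L = -2067005
Mul(-1, Mul(L, Pow(-9087671, -1))) = Mul(-1, Mul(-2067005, Pow(-9087671, -1))) = Mul(-1, Mul(-2067005, Rational(-1, 9087671))) = Mul(-1, Rational(2067005, 9087671)) = Rational(-2067005, 9087671)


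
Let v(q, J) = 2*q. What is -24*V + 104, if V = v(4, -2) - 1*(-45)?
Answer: -1168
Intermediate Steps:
V = 53 (V = 2*4 - 1*(-45) = 8 + 45 = 53)
-24*V + 104 = -24*53 + 104 = -1272 + 104 = -1168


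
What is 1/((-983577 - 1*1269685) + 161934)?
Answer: -1/2091328 ≈ -4.7817e-7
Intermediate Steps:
1/((-983577 - 1*1269685) + 161934) = 1/((-983577 - 1269685) + 161934) = 1/(-2253262 + 161934) = 1/(-2091328) = -1/2091328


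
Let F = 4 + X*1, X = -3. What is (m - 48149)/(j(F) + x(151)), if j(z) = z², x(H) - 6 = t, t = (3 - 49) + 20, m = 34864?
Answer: 13285/19 ≈ 699.21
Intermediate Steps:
t = -26 (t = -46 + 20 = -26)
F = 1 (F = 4 - 3*1 = 4 - 3 = 1)
x(H) = -20 (x(H) = 6 - 26 = -20)
(m - 48149)/(j(F) + x(151)) = (34864 - 48149)/(1² - 20) = -13285/(1 - 20) = -13285/(-19) = -13285*(-1/19) = 13285/19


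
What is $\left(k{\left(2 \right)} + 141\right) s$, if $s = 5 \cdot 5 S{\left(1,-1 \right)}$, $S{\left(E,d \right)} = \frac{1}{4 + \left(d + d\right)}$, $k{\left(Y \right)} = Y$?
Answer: $\frac{3575}{2} \approx 1787.5$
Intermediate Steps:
$S{\left(E,d \right)} = \frac{1}{4 + 2 d}$
$s = \frac{25}{2}$ ($s = 5 \cdot 5 \frac{1}{2 \left(2 - 1\right)} = 25 \frac{1}{2 \cdot 1} = 25 \cdot \frac{1}{2} \cdot 1 = 25 \cdot \frac{1}{2} = \frac{25}{2} \approx 12.5$)
$\left(k{\left(2 \right)} + 141\right) s = \left(2 + 141\right) \frac{25}{2} = 143 \cdot \frac{25}{2} = \frac{3575}{2}$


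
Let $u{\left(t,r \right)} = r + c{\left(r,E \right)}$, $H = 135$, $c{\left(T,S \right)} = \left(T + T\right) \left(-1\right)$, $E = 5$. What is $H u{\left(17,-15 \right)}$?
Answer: $2025$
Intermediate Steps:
$c{\left(T,S \right)} = - 2 T$ ($c{\left(T,S \right)} = 2 T \left(-1\right) = - 2 T$)
$u{\left(t,r \right)} = - r$ ($u{\left(t,r \right)} = r - 2 r = - r$)
$H u{\left(17,-15 \right)} = 135 \left(\left(-1\right) \left(-15\right)\right) = 135 \cdot 15 = 2025$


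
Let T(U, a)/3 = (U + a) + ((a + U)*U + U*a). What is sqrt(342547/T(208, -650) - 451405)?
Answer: I*sqrt(210411712137915678)/682734 ≈ 671.87*I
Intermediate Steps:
T(U, a) = 3*U + 3*a + 3*U*a + 3*U*(U + a) (T(U, a) = 3*((U + a) + ((a + U)*U + U*a)) = 3*((U + a) + ((U + a)*U + U*a)) = 3*((U + a) + (U*(U + a) + U*a)) = 3*((U + a) + (U*a + U*(U + a))) = 3*(U + a + U*a + U*(U + a)) = 3*U + 3*a + 3*U*a + 3*U*(U + a))
sqrt(342547/T(208, -650) - 451405) = sqrt(342547/(3*208 + 3*(-650) + 3*208**2 + 6*208*(-650)) - 451405) = sqrt(342547/(624 - 1950 + 3*43264 - 811200) - 451405) = sqrt(342547/(624 - 1950 + 129792 - 811200) - 451405) = sqrt(342547/(-682734) - 451405) = sqrt(342547*(-1/682734) - 451405) = sqrt(-342547/682734 - 451405) = sqrt(-308189883817/682734) = I*sqrt(210411712137915678)/682734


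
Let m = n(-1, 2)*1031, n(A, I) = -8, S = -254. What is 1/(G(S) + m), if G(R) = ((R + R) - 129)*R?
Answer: 1/153550 ≈ 6.5125e-6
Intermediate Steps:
G(R) = R*(-129 + 2*R) (G(R) = (2*R - 129)*R = (-129 + 2*R)*R = R*(-129 + 2*R))
m = -8248 (m = -8*1031 = -8248)
1/(G(S) + m) = 1/(-254*(-129 + 2*(-254)) - 8248) = 1/(-254*(-129 - 508) - 8248) = 1/(-254*(-637) - 8248) = 1/(161798 - 8248) = 1/153550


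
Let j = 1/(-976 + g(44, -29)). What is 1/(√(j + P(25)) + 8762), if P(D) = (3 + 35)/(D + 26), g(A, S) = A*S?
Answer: 1006333224/8817491623163 - 10*√98227173/8817491623163 ≈ 0.00011412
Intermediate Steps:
P(D) = 38/(26 + D)
j = -1/2252 (j = 1/(-976 + 44*(-29)) = 1/(-976 - 1276) = 1/(-2252) = -1/2252 ≈ -0.00044405)
1/(√(j + P(25)) + 8762) = 1/(√(-1/2252 + 38/(26 + 25)) + 8762) = 1/(√(-1/2252 + 38/51) + 8762) = 1/(√(85525/114852) + 8762) = 1/(5*√98227173/57426 + 8762) = 1/(8762 + 5*√98227173/57426)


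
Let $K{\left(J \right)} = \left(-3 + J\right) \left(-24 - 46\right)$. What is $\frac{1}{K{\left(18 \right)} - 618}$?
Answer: $- \frac{1}{1668} \approx -0.00059952$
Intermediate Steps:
$K{\left(J \right)} = 210 - 70 J$ ($K{\left(J \right)} = \left(-3 + J\right) \left(-70\right) = 210 - 70 J$)
$\frac{1}{K{\left(18 \right)} - 618} = \frac{1}{\left(210 - 1260\right) - 618} = \frac{1}{-1050 - 618} = \frac{1}{-1668} = - \frac{1}{1668}$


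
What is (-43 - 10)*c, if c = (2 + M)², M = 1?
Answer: -477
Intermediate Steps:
c = 9 (c = (2 + 1)² = 3² = 9)
(-43 - 10)*c = (-43 - 10)*9 = -53*9 = -477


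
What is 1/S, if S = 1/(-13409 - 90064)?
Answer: -103473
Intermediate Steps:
S = -1/103473 (S = 1/(-103473) = -1/103473 ≈ -9.6644e-6)
1/S = 1/(-1/103473) = -103473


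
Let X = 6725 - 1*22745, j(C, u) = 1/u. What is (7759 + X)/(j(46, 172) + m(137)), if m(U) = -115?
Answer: 1420892/19779 ≈ 71.838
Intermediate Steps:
X = -16020 (X = 6725 - 22745 = -16020)
(7759 + X)/(j(46, 172) + m(137)) = (7759 - 16020)/(1/172 - 115) = -8261/(1/172 - 115) = -8261/(-19779/172) = -8261*(-172/19779) = 1420892/19779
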